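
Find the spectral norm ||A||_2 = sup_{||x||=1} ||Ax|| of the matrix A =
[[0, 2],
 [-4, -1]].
||A||_2 = sqrt((21 + sqrt(185))/2) ≈ 4.1594 (= sqrt(largest eigenvalue of A^T A))

||A||_2 = sigma_max(A) = sqrt(lambda_max(A^T A)). Form the symmetric matrix M = A^T A =
[[16, 4],
 [4, 5]].
Its characteristic polynomial (trace, determinant of M give the coefficients) is
  p(λ) = det(λ I - M) = λ^2 - 21λ + 64.
For λ^2 - 21λ + 64 the discriminant is 185. It is nonnegative but not a perfect square, so the roots are real and irrational: λ = (21 ± sqrt(185))/2 ≈ 17.3007, 3.6993.
So the eigenvalues of A^T A are ≈ 3.6993, 17.3007 (all ≥ 0, as they must be for A^T A). The largest is λ_max = (21 + sqrt(185))/2 ≈ 17.3007, hence ||A||_2 = sqrt(λ_max) = sqrt((21 + sqrt(185))/2) ≈ 4.1594.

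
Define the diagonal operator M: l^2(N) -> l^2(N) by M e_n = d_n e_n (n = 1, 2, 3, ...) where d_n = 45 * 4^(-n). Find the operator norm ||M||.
||M|| = 45/4 (attained at n = 1)

For M diagonal, ||M|| = sup_n |d_n|. The sequence d_n = 45 * 4^(-n) is positive and strictly decreasing (ratio 4^(-1) < 1), so the supremum is d_1 = 45/4. Hence ||M|| = 45/4.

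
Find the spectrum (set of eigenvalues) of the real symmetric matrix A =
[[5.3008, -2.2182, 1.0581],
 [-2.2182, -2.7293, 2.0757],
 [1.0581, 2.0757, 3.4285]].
sigma(A) ≈ {-4, 4, 6}

A is real symmetric, so its spectrum consists of real eigenvalues. Expanding the characteristic polynomial of the displayed matrix gives
  det(λ I - A) = p(λ) = λ^3 + (-6)λ^2 + (-16)λ + (95.998).
Solving p(λ) = 0 yields eigenvalues ≈ -4, 4, 6. (A is shown rounded to 4 decimals, so these recover the underlying integer eigenvalues to within that precision.)
Verification: the trace of A = 6 equals the sum of eigenvalues 6, and det(A) ≈ -95.9980 matches the eigenvalue product -96.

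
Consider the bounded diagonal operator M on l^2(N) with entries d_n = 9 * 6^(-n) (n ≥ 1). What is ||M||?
||M|| = 3/2 (attained at n = 1)

For M diagonal, ||M|| = sup_n |d_n|. The sequence d_n = 9 * 6^(-n) is positive and strictly decreasing (ratio 6^(-1) < 1), so the supremum is d_1 = 9/6 = 3/2. Hence ||M|| = 3/2.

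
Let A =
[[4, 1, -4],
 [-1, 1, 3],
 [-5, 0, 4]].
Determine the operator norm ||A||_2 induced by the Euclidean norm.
||A||_2 ≈ 8.9781 (= sqrt(largest eigenvalue of A^T A))

||A||_2 = sigma_max(A) = sqrt(lambda_max(A^T A)). Form the symmetric matrix M = A^T A =
[[42, 3, -39],
 [3, 2, -1],
 [-39, -1, 41]].
Its characteristic polynomial (trace, sum of principal 2x2 minors, determinant of M give the coefficients) is
  p(λ) = det(λ I - M) = λ^3 - 85λ^2 + 357λ - 225.
No integer candidate from the rational root theorem (±divisors of 225) is a root, so the roots are irrational. The cubic discriminant is Δ = 307639728 > 0, so there are three distinct real roots. p(0) = -225 and p(1) = 48 have opposite signs, so a root lies in (0, 1); Newton's method refines it to λ ≈ 0.7702. p(3) = 108 and p(4) = -93 have opposite signs, so a root lies in (3, 4); Newton's method refines it to λ ≈ 3.6241. p(80) = -3665 and p(81) = 2448 have opposite signs, so a root lies in (80, 81); Newton's method refines it to λ ≈ 80.6057. Check (Vieta): the three roots sum to 85, matching tr M = 85.
So the eigenvalues of A^T A are ≈ 0.7702, 3.6241, 80.6057 (all ≥ 0, as they must be for A^T A). The largest is λ_max ≈ 80.6057, hence ||A||_2 = sqrt(λ_max) ≈ 8.9781.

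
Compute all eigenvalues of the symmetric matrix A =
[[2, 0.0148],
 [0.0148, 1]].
sigma(A) ≈ {1, 2}

A is real symmetric, so its spectrum consists of real eigenvalues. Expanding the characteristic polynomial of the displayed matrix gives
  det(λ I - A) = p(λ) = λ^2 + (-3)λ + (2).
Solving p(λ) = 0 yields eigenvalues ≈ 1, 2. (A is shown rounded to 4 decimals, so these recover the underlying integer eigenvalues to within that precision.)
Verification: the trace of A = 3 equals the sum of eigenvalues 3, and det(A) ≈ 2.0000 matches the eigenvalue product 2.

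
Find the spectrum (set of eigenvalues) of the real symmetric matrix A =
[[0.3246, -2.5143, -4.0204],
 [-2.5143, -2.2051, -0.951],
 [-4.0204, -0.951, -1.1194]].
sigma(A) ≈ {-6, -1, 4}

A is real symmetric, so its spectrum consists of real eigenvalues. Expanding the characteristic polynomial of the displayed matrix gives
  det(λ I - A) = p(λ) = λ^3 + (3)λ^2 + (-22)λ + (-24).
Solving p(λ) = 0 yields eigenvalues ≈ -6, -1, 4. (A is shown rounded to 4 decimals, so these recover the underlying integer eigenvalues to within that precision.)
Verification: the trace of A = -3 equals the sum of eigenvalues -3, and det(A) ≈ 24.0002 matches the eigenvalue product 24.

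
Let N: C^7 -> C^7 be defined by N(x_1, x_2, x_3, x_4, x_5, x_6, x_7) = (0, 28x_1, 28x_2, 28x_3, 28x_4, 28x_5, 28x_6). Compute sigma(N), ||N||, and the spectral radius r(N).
sigma(N) = {0}; ||N|| = 28; r(N) = 0. (N is nilpotent with N^7 = 0.)

On C^7, N is a strictly lower-triangular matrix with 28 on the subdiagonal and zeros elsewhere, so its characteristic polynomial is lambda^7 and every eigenvalue is 0: sigma(N) = {0}. For the operator norm, N e_i = 28e_{i+1} for i = 1, ..., 6 and N e_7 = 0, so the singular values of N are 28 (with multiplicity 6) and 0; hence ||N|| = 28. The spectral radius r(N) = max|lambda| = 0. Note ||N|| > r(N) — characteristic of non-normal nilpotent operators. Indeed N^7 = 0.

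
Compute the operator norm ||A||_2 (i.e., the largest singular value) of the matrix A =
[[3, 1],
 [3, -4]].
||A||_2 = sqrt((35 + sqrt(325))/2) ≈ 5.1492 (= sqrt(largest eigenvalue of A^T A))

||A||_2 = sigma_max(A) = sqrt(lambda_max(A^T A)). Form the symmetric matrix M = A^T A =
[[18, -9],
 [-9, 17]].
Its characteristic polynomial (trace, determinant of M give the coefficients) is
  p(λ) = det(λ I - M) = λ^2 - 35λ + 225.
For λ^2 - 35λ + 225 the discriminant is 325. It is nonnegative but not a perfect square, so the roots are real and irrational: λ = (35 ± sqrt(325))/2 ≈ 26.5139, 8.4861.
So the eigenvalues of A^T A are ≈ 8.4861, 26.5139 (all ≥ 0, as they must be for A^T A). The largest is λ_max = (35 + sqrt(325))/2 ≈ 26.5139, hence ||A||_2 = sqrt(λ_max) = sqrt((35 + sqrt(325))/2) ≈ 5.1492.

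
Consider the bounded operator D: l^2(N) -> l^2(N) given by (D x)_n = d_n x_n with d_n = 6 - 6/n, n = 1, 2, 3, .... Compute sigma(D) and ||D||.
sigma(D) = {6 - 6/n : n ≥ 1} ∪ {6}; ||D|| = 6

A bounded diagonal operator on l^2 with diagonal entries d_n has spectrum equal to the closure of {d_n : n ≥ 1}: every d_n is an eigenvalue (with eigenvector e_n), so {d_n} ⊂ sigma(D); the spectrum is closed, so its closure is too; and for lambda not in the closure, (D - lambda I) has bounded inverse (the diagonal entries 1/(d_n - lambda) are bounded). For our sequence d_n = 6 - 6/n, n = 1, 2, 3, ...:
  - {d_n} = {6 - 6/n : n ≥ 1}; the only limit point is 6
  - closure = {6 - 6/n : n ≥ 1} ∪ {6}
For the norm: a diagonal operator has ||D|| = sup_n |d_n|. Here d_n = 6 - 6/n increases monotonically from d_1 = 0 toward 6, with all terms in [0, 6); so sup_n |d_n| = 6 (the supremum is the limit, not attained). So ||D|| = 6.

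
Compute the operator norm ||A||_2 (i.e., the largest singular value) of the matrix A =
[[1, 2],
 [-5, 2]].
||A||_2 = sqrt((34 + sqrt(580))/2) ≈ 5.389 (= sqrt(largest eigenvalue of A^T A))

||A||_2 = sigma_max(A) = sqrt(lambda_max(A^T A)). Form the symmetric matrix M = A^T A =
[[26, -8],
 [-8, 8]].
Its characteristic polynomial (trace, determinant of M give the coefficients) is
  p(λ) = det(λ I - M) = λ^2 - 34λ + 144.
For λ^2 - 34λ + 144 the discriminant is 580. It is nonnegative but not a perfect square, so the roots are real and irrational: λ = (34 ± sqrt(580))/2 ≈ 29.0416, 4.9584.
So the eigenvalues of A^T A are ≈ 4.9584, 29.0416 (all ≥ 0, as they must be for A^T A). The largest is λ_max = (34 + sqrt(580))/2 ≈ 29.0416, hence ||A||_2 = sqrt(λ_max) = sqrt((34 + sqrt(580))/2) ≈ 5.389.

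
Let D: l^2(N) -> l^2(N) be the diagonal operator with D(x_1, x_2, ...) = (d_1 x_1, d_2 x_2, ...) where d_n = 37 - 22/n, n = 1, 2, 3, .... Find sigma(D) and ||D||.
sigma(D) = {37 - 22/n : n ≥ 1} ∪ {37}; ||D|| = 37

A bounded diagonal operator on l^2 with diagonal entries d_n has spectrum equal to the closure of {d_n : n ≥ 1}: every d_n is an eigenvalue (with eigenvector e_n), so {d_n} ⊂ sigma(D); the spectrum is closed, so its closure is too; and for lambda not in the closure, (D - lambda I) has bounded inverse (the diagonal entries 1/(d_n - lambda) are bounded). For our sequence d_n = 37 - 22/n, n = 1, 2, 3, ...:
  - {d_n} = {37 - 22/n : n ≥ 1}; the only limit point is 37
  - closure = {37 - 22/n : n ≥ 1} ∪ {37}
For the norm: a diagonal operator has ||D|| = sup_n |d_n|. Here d_n = 37 - 22/n increases monotonically from d_1 = 15 toward 37, with all terms in [15, 37); so sup_n |d_n| = 37 (the supremum is the limit, not attained). So ||D|| = 37.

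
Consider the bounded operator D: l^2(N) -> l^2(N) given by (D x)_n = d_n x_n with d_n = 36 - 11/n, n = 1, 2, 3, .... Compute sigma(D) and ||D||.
sigma(D) = {36 - 11/n : n ≥ 1} ∪ {36}; ||D|| = 36

A bounded diagonal operator on l^2 with diagonal entries d_n has spectrum equal to the closure of {d_n : n ≥ 1}: every d_n is an eigenvalue (with eigenvector e_n), so {d_n} ⊂ sigma(D); the spectrum is closed, so its closure is too; and for lambda not in the closure, (D - lambda I) has bounded inverse (the diagonal entries 1/(d_n - lambda) are bounded). For our sequence d_n = 36 - 11/n, n = 1, 2, 3, ...:
  - {d_n} = {36 - 11/n : n ≥ 1}; the only limit point is 36
  - closure = {36 - 11/n : n ≥ 1} ∪ {36}
For the norm: a diagonal operator has ||D|| = sup_n |d_n|. Here d_n = 36 - 11/n increases monotonically from d_1 = 25 toward 36, with all terms in [25, 36); so sup_n |d_n| = 36 (the supremum is the limit, not attained). So ||D|| = 36.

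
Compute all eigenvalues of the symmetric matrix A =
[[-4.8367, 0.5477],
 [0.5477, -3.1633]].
sigma(A) ≈ {-5, -3}

A is real symmetric, so its spectrum consists of real eigenvalues. Expanding the characteristic polynomial of the displayed matrix gives
  det(λ I - A) = p(λ) = λ^2 + (8)λ + (15).
Solving p(λ) = 0 yields eigenvalues ≈ -5, -3. (A is shown rounded to 4 decimals, so these recover the underlying integer eigenvalues to within that precision.)
Verification: the trace of A = -8 equals the sum of eigenvalues -8, and det(A) ≈ 15.0000 matches the eigenvalue product 15.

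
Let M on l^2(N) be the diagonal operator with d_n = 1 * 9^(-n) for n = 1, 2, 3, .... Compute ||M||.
||M|| = 1/9 (attained at n = 1)

For M diagonal, ||M|| = sup_n |d_n|. The sequence d_n = 1 * 9^(-n) is positive and strictly decreasing (ratio 9^(-1) < 1), so the supremum is d_1 = 1/9. Hence ||M|| = 1/9.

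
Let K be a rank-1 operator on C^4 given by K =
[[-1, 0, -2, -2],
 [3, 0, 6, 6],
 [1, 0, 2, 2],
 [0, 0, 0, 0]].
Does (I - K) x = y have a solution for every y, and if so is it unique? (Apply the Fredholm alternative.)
(I - K) is singular (det(I - K) = 0, i.e. 1 ∈ sigma(K)). (I - K) x = y is solvable iff y ⊥ ker((I - K)^*) = span{(-1, 0, -2, -2)}, i.e. iff -y_1 - 2y_3 - 2y_4 = 0. When solvable, the solutions are x = y + c·(1, -3, -1, 0), c arbitrary (ker(I - K) = span{(1, -3, -1, 0)}, dimension 1).

K has rank 1, so it is an outer product K = u v^T: every row of K is a multiple of one row vector. Reading off the entries, u = (1, -3, -1, 0) and v = (-1, 0, -2, -2) (row i of K equals u_i·v^T). A rank-one matrix u v^T satisfies K u = u (v·u) and kills the (3)-dimensional subspace v^⊥, so its characteristic polynomial is lambda^3 (lambda - v·u) with v·u = tr K = 1. Hence the eigenvalues of I - K are 1 (multiplicity 3) and 1 - (1) = 0, so det(I - K) = 0. (Direct check: I - K =
[[2, 0, 2, 2],
 [-3, 1, -6, -6],
 [-1, 0, -1, -2],
 [0, 0, 0, 1]]
has determinant 0.) So 1 is an eigenvalue of K and (I - K) is not invertible. The finite-dimensional Fredholm alternative says: either (I - K) is invertible, or ker(I - K) ≠ {0} and then range(I - K) = ker((I - K)^*)^⊥, with dim ker(I - K) = dim ker((I - K)^*). We are in the second case, so we need both kernels. Kernel of I - K: (I - K) u = u - u (v·u) = u - u = 0, so ker(I - K) = span{u} = span{(1, -3, -1, 0)} (it is exactly 1-dimensional because rank(I - K) = 3). Kernel of the adjoint: K is real, so (I - K)^* = I - K^T = I - v u^T, and (I - v u^T) v = v - v (u·v) = 0; hence ker((I - K)^*) = span{v} = span{(-1, 0, -2, -2)}. Therefore (I - K) x = y is solvable iff <y, v> = 0, i.e. iff -y_1 - 2y_3 - 2y_4 = 0. When this holds, K y = u (v·y) = 0, so (I - K) y = y and x = y is a particular solution; the full solution set is the line x = y + c·u = y + c·(1, -3, -1, 0), c ∈ C.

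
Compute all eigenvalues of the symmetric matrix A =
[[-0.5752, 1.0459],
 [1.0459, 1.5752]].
sigma(A) ≈ {-1, 2}

A is real symmetric, so its spectrum consists of real eigenvalues. Expanding the characteristic polynomial of the displayed matrix gives
  det(λ I - A) = p(λ) = λ^2 + (-1)λ + (-2).
Solving p(λ) = 0 yields eigenvalues ≈ -1, 2. (A is shown rounded to 4 decimals, so these recover the underlying integer eigenvalues to within that precision.)
Verification: the trace of A = 1 equals the sum of eigenvalues 1, and det(A) ≈ -2.0000 matches the eigenvalue product -2.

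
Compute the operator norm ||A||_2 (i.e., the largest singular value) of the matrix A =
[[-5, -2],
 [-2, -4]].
||A||_2 = sqrt((49 + sqrt(1377))/2) ≈ 6.5616 (= sqrt(largest eigenvalue of A^T A))

||A||_2 = sigma_max(A) = sqrt(lambda_max(A^T A)). Form the symmetric matrix M = A^T A =
[[29, 18],
 [18, 20]].
Its characteristic polynomial (trace, determinant of M give the coefficients) is
  p(λ) = det(λ I - M) = λ^2 - 49λ + 256.
For λ^2 - 49λ + 256 the discriminant is 1377. It is nonnegative but not a perfect square, so the roots are real and irrational: λ = (49 ± sqrt(1377))/2 ≈ 43.054, 5.946.
So the eigenvalues of A^T A are ≈ 5.946, 43.054 (all ≥ 0, as they must be for A^T A). The largest is λ_max = (49 + sqrt(1377))/2 ≈ 43.054, hence ||A||_2 = sqrt(λ_max) = sqrt((49 + sqrt(1377))/2) ≈ 6.5616.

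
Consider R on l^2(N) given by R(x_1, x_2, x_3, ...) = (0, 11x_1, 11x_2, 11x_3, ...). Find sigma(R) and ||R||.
sigma(R) = closed disk {z in C : |z| ≤ 11}; ||R|| = 11

Note R = 11·U where U is the unit right shift (U x)_k = x_{k-1} (with x_0 := 0); so ||R|| = 11||U|| and sigma(R) = 11·sigma(U). ||R x||^2 = sum_{k≥1} |11x_k|^2 = 121||x||^2, so ||R|| = 11 and sigma(R) ⊂ {|z| ≤ 11}. For any |lambda| < 11, the equation (R - lambda I) x = 0 forces x_1 = 0, then 11x_k = lambda x_{k+1} ⇒ x = 0, so R has no eigenvalues. But (R - lambda I) is not surjective for |lambda| < 11: solving (R - lambda I) x = e_1 would require x_n proportional to (lambda/11)^(-n), which is not in l^2. So every |lambda| < 11 lies in the residual spectrum. The boundary |lambda| = 11 is in the approximate point spectrum (the spectrum is closed). Hence sigma(R) is the closed disk of radius 11.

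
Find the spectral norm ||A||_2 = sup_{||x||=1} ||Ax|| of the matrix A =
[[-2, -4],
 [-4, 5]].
||A||_2 = sqrt((61 + sqrt(1017))/2) ≈ 6.8151 (= sqrt(largest eigenvalue of A^T A))

||A||_2 = sigma_max(A) = sqrt(lambda_max(A^T A)). Form the symmetric matrix M = A^T A =
[[20, -12],
 [-12, 41]].
Its characteristic polynomial (trace, determinant of M give the coefficients) is
  p(λ) = det(λ I - M) = λ^2 - 61λ + 676.
For λ^2 - 61λ + 676 the discriminant is 1017. It is nonnegative but not a perfect square, so the roots are real and irrational: λ = (61 ± sqrt(1017))/2 ≈ 46.4452, 14.5548.
So the eigenvalues of A^T A are ≈ 14.5548, 46.4452 (all ≥ 0, as they must be for A^T A). The largest is λ_max = (61 + sqrt(1017))/2 ≈ 46.4452, hence ||A||_2 = sqrt(λ_max) = sqrt((61 + sqrt(1017))/2) ≈ 6.8151.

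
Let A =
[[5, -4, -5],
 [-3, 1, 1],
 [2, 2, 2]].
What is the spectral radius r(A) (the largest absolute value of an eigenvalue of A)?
r(A) ≈ 6.0776

The eigenvalues of A are the roots of its characteristic polynomial. With M = A (coefficients from the trace, the sum of principal 2x2 minors, and det A):
  p(λ) = det(λ I - M) = λ^3 - 8λ^2 + 13λ - 8.
No integer candidate from the rational root theorem (±divisors of 8) is a root, so the roots are irrational. The cubic discriminant is Δ = -1108 < 0, so there is one real root and a complex-conjugate pair. p(6) = -2 and p(7) = 34 have opposite signs, so a root lies in (6, 7); Newton's method refines it to λ ≈ 6.0776. Dividing out (λ - (6.0776)) leaves approximately λ^2 - 1.9224λ + 1.3163. For λ^2 - 1.9224λ + 1.3163 the discriminant is -1.5695. It is negative, so the remaining roots are the complex-conjugate pair λ ≈ 0.9612 ± 0.6264i. Their product equals the constant term, so |λ|^2 ≈ 1.3163 and |λ| ≈ 1.1473.
Thus the eigenvalues (to 4 decimals) are 6.0776 (modulus 6.0776); 0.9612 ± 0.6264i (modulus 1.1473). The spectral radius is the largest modulus: r(A) ≈ 6.0776. (Cross-check: r(A) ≤ ||A||_2 ≈ 8.7021; equality holds whenever A is normal, though it can also hold for some non-normal A.)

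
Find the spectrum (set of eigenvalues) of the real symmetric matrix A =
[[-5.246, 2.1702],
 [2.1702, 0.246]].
sigma(A) ≈ {-6, 1}

A is real symmetric, so its spectrum consists of real eigenvalues. Expanding the characteristic polynomial of the displayed matrix gives
  det(λ I - A) = p(λ) = λ^2 + (5)λ + (-6).
Solving p(λ) = 0 yields eigenvalues ≈ -6, 1. (A is shown rounded to 4 decimals, so these recover the underlying integer eigenvalues to within that precision.)
Verification: the trace of A = -5 equals the sum of eigenvalues -5, and det(A) ≈ -6.0003 matches the eigenvalue product -6.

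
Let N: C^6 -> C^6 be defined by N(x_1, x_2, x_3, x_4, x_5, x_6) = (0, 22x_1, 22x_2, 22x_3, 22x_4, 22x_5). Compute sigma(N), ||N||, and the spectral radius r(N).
sigma(N) = {0}; ||N|| = 22; r(N) = 0. (N is nilpotent with N^6 = 0.)

On C^6, N is a strictly lower-triangular matrix with 22 on the subdiagonal and zeros elsewhere, so its characteristic polynomial is lambda^6 and every eigenvalue is 0: sigma(N) = {0}. For the operator norm, N e_i = 22e_{i+1} for i = 1, ..., 5 and N e_6 = 0, so the singular values of N are 22 (with multiplicity 5) and 0; hence ||N|| = 22. The spectral radius r(N) = max|lambda| = 0. Note ||N|| > r(N) — characteristic of non-normal nilpotent operators. Indeed N^6 = 0.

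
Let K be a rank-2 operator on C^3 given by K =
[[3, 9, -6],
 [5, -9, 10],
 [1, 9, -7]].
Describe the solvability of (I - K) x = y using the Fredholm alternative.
(I - K) is invertible (det(I - K) = -100 ≠ 0), so for every y in C^3 the equation (I - K) x = y has a unique solution.

K has rank 2 and factors as K = U V^T = u1 v1^T + u2 v2^T with u1 = (-3, 3, -3), v1 = (1, -3, 3), u2 = (-3, -1, -2), v2 = (-2, 0, -1) (multiplying out reproduces the displayed K). The nonzero eigenvalues of U V^T coincide with those of the 2 x 2 matrix G = V^T U = [[v1·u1, v1·u2], [v2·u1, v2·u2]] = [[-21, -6], [9, 8]], and by the Sylvester determinant identity det(I_3 - U V^T) = det(I_2 - V^T U) = det([[22, 6], [-9, -7]]) = (22)(-7) - (6)(-9) = -100. (Direct check: I - K =
[[-2, -9, 6],
 [-5, 10, -10],
 [-1, -9, 8]]
has determinant -100.) The finite-dimensional Fredholm alternative says: either (I - K) is invertible, or ker(I - K) ≠ {0} and then range(I - K) = ker((I - K)^*)^⊥, with dim ker(I - K) = dim ker((I - K)^*). Since det(I - K) ≠ 0, 1 is not an eigenvalue of K and ker(I - K) = {0}, so we are in the first case: for every y there is a unique x = (I - K)^(-1) y. (Explicitly, by the Woodbury identity, (I - U V^T)^(-1) = I + U (I_2 - G)^(-1) V^T.)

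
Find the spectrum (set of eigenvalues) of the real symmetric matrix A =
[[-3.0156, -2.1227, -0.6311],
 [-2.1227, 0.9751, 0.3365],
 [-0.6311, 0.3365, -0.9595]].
sigma(A) ≈ {-4, -1, 2}

A is real symmetric, so its spectrum consists of real eigenvalues. Expanding the characteristic polynomial of the displayed matrix gives
  det(λ I - A) = p(λ) = λ^3 + (3)λ^2 + (-6)λ + (-8).
Solving p(λ) = 0 yields eigenvalues ≈ -4, -1, 2. (A is shown rounded to 4 decimals, so these recover the underlying integer eigenvalues to within that precision.)
Verification: the trace of A = -3 equals the sum of eigenvalues -3, and det(A) ≈ 7.9995 matches the eigenvalue product 8.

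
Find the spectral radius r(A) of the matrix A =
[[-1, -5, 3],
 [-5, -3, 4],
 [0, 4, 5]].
r(A) ≈ 8.2679

The eigenvalues of A are the roots of its characteristic polynomial. With M = A (coefficients from the trace, the sum of principal 2x2 minors, and det A):
  p(λ) = det(λ I - M) = λ^3 - λ^2 - 58λ + 154.
No integer candidate from the rational root theorem (±divisors of 154) is a root, so the roots are irrational. The cubic discriminant is Δ = 304872 > 0, so there are three distinct real roots. p(-9) = -134 and p(-8) = 42 have opposite signs, so a root lies in (-9, -8); Newton's method refines it to λ ≈ -8.2679. p(2) = 42 and p(3) = -2 have opposite signs, so a root lies in (2, 3); Newton's method refines it to λ ≈ 2.9466. p(6) = -14 and p(7) = 42 have opposite signs, so a root lies in (6, 7); Newton's method refines it to λ ≈ 6.3213. Check (Vieta): the three roots sum to 1, matching tr M = 1.
Thus the eigenvalues (to 4 decimals) are -8.2679 (modulus 8.2679); 2.9466 (modulus 2.9466); 6.3213 (modulus 6.3213). The spectral radius is the largest modulus: r(A) ≈ 8.2679. (Cross-check: r(A) ≤ ||A||_2 ≈ 8.6986; equality holds whenever A is normal, though it can also hold for some non-normal A.)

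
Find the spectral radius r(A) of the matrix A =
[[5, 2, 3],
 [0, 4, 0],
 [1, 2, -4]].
r(A) = (1 + sqrt(93))/2 ≈ 5.3218

The eigenvalues of A are the roots of its characteristic polynomial. With M = A (coefficients from the trace, the sum of principal 2x2 minors, and det A):
  p(λ) = det(λ I - M) = λ^3 - 5λ^2 - 19λ + 92.
By the rational root theorem any rational root is an integer divisor of 92. Testing λ = 4: p(4) = 64 - 80 - 76 + 92 = 0, so λ = 4 is a root. Dividing out (λ - 4) leaves p(λ) = (λ - 4)(λ^2 - λ - 23). For λ^2 - λ - 23 the discriminant is 93. It is nonnegative but not a perfect square, so the roots are real and irrational: λ = (1 ± sqrt(93))/2 ≈ 5.3218, -4.3218.
Thus the eigenvalues (to 4 decimals) are 5.3218 (modulus 5.3218); -4.3218 (modulus 4.3218); 4 (modulus 4). The spectral radius is the largest modulus: r(A) = (1 + sqrt(93))/2 ≈ 5.3218. (Cross-check: r(A) ≤ ||A||_2 ≈ 6.3726; equality holds whenever A is normal, though it can also hold for some non-normal A.)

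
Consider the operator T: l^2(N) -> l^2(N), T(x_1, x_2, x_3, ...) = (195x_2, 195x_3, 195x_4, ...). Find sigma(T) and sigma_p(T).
sigma(T) = closed disk {z in C : |z| ≤ 195}; sigma_p(T) = open disk {z in C : |z| < 195}

Note T = 195·V where V is the unit left shift (V x)_k = x_{k+1}; so sigma(T) = 195·sigma(V) and ||T|| = 195||V||. ||T x||^2 = 38025sum_{k≥2} |x_k|^2 ≤ 38025||x||^2, with equality on {x : x_1 = 0}, so ||T|| = 195. For any lambda with |lambda| < 195, set r = lambda/195 (|r| < 1); the vector x = (1, r, r^2, ...) is in l^2 and satisfies T x = 195(r, r^2, ...) = lambda x, so lambda is an eigenvalue. On the boundary |lambda| = 195 the geometric series diverges, so no l^2 eigenvector exists, but these lambda lie in the approximate point spectrum. Hence sigma(T) is the closed disk of radius 195 and sigma_p(T) is the open disk.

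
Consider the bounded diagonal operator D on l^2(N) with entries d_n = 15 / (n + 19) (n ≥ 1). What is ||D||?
||D|| = 3/4 (attained at n = 1)

For D diagonal, ||D|| = sup_n |d_n| = sup_n 15/(n + 19). This is positive and strictly decreasing in n, so the supremum is attained at n = 1: d_1 = 15/(1 + 19) = 3/4. Hence ||D|| = 3/4.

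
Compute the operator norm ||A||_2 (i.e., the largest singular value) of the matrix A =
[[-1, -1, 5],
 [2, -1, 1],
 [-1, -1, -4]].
||A||_2 ≈ 6.4908 (= sqrt(largest eigenvalue of A^T A))

||A||_2 = sigma_max(A) = sqrt(lambda_max(A^T A)). Form the symmetric matrix M = A^T A =
[[6, 0, 1],
 [0, 3, -2],
 [1, -2, 42]].
Its characteristic polynomial (trace, sum of principal 2x2 minors, determinant of M give the coefficients) is
  p(λ) = det(λ I - M) = λ^3 - 51λ^2 + 391λ - 729.
No integer candidate from the rational root theorem (±divisors of 729) is a root, so the roots are irrational. The cubic discriminant is Δ = 19044176 > 0, so there are three distinct real roots. p(2) = -143 and p(3) = 12 have opposite signs, so a root lies in (2, 3); Newton's method refines it to λ ≈ 2.8969. p(5) = 76 and p(6) = -3 have opposite signs, so a root lies in (5, 6); Newton's method refines it to λ ≈ 5.9732. p(42) = -183 and p(43) = 1292 have opposite signs, so a root lies in (42, 43); Newton's method refines it to λ ≈ 42.1299. Check (Vieta): the three roots sum to 51, matching tr M = 51.
So the eigenvalues of A^T A are ≈ 2.8969, 5.9732, 42.1299 (all ≥ 0, as they must be for A^T A). The largest is λ_max ≈ 42.1299, hence ||A||_2 = sqrt(λ_max) ≈ 6.4908.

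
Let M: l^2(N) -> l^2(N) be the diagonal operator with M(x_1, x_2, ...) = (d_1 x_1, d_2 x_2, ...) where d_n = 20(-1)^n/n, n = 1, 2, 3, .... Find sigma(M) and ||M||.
sigma(M) = {20(-1)^n/n : n ≥ 1} ∪ {0}; ||M|| = 20

A bounded diagonal operator on l^2 with diagonal entries d_n has spectrum equal to the closure of {d_n : n ≥ 1}: every d_n is an eigenvalue (with eigenvector e_n), so {d_n} ⊂ sigma(M); the spectrum is closed, so its closure is too; and for lambda not in the closure, (M - lambda I) has bounded inverse (the diagonal entries 1/(d_n - lambda) are bounded). For our sequence d_n = 20(-1)^n/n, n = 1, 2, 3, ...:
  - {d_n} = {20(-1)^n/n : n ≥ 1}; the only limit point is 0
  - closure = {20(-1)^n/n : n ≥ 1} ∪ {0}
For the norm: a diagonal operator has ||M|| = sup_n |d_n|. Here |d_n| = 20/n is decreasing, so sup_n |d_n| = |d_1| = 20. So ||M|| = 20.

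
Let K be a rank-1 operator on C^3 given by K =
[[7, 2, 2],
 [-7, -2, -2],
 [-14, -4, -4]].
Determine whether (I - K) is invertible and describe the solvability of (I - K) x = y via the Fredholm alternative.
(I - K) is singular (det(I - K) = 0, i.e. 1 ∈ sigma(K)). (I - K) x = y is solvable iff y ⊥ ker((I - K)^*) = span{(7, 2, 2)}, i.e. iff 7y_1 + 2y_2 + 2y_3 = 0. When solvable, the solutions are x = y + c·(1, -1, -2), c arbitrary (ker(I - K) = span{(1, -1, -2)}, dimension 1).

K has rank 1, so it is an outer product K = u v^T: every row of K is a multiple of one row vector. Reading off the entries, u = (1, -1, -2) and v = (7, 2, 2) (row i of K equals u_i·v^T). A rank-one matrix u v^T satisfies K u = u (v·u) and kills the (2)-dimensional subspace v^⊥, so its characteristic polynomial is lambda^2 (lambda - v·u) with v·u = tr K = 1. Hence the eigenvalues of I - K are 1 (multiplicity 2) and 1 - (1) = 0, so det(I - K) = 0. (Direct check: I - K =
[[-6, -2, -2],
 [7, 3, 2],
 [14, 4, 5]]
has determinant 0.) So 1 is an eigenvalue of K and (I - K) is not invertible. The finite-dimensional Fredholm alternative says: either (I - K) is invertible, or ker(I - K) ≠ {0} and then range(I - K) = ker((I - K)^*)^⊥, with dim ker(I - K) = dim ker((I - K)^*). We are in the second case, so we need both kernels. Kernel of I - K: (I - K) u = u - u (v·u) = u - u = 0, so ker(I - K) = span{u} = span{(1, -1, -2)} (it is exactly 1-dimensional because rank(I - K) = 2). Kernel of the adjoint: K is real, so (I - K)^* = I - K^T = I - v u^T, and (I - v u^T) v = v - v (u·v) = 0; hence ker((I - K)^*) = span{v} = span{(7, 2, 2)}. Therefore (I - K) x = y is solvable iff <y, v> = 0, i.e. iff 7y_1 + 2y_2 + 2y_3 = 0. When this holds, K y = u (v·y) = 0, so (I - K) y = y and x = y is a particular solution; the full solution set is the line x = y + c·u = y + c·(1, -1, -2), c ∈ C.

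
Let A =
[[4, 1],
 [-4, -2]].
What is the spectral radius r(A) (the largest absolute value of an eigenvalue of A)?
r(A) = (2 + sqrt(20))/2 ≈ 3.2361

The eigenvalues of A are the roots of its characteristic polynomial. With M = A (coefficients from the trace and determinant):
  p(λ) = det(λ I - M) = λ^2 - 2λ - 4.
For λ^2 - 2λ - 4 the discriminant is 20. It is nonnegative but not a perfect square, so the roots are real and irrational: λ = (2 ± sqrt(20))/2 ≈ 3.2361, -1.2361.
Thus the eigenvalues (to 4 decimals) are 3.2361 (modulus 3.2361); -1.2361 (modulus 1.2361). The spectral radius is the largest modulus: r(A) = (2 + sqrt(20))/2 ≈ 3.2361. (Cross-check: r(A) ≤ ||A||_2 ≈ 6.0467; equality holds whenever A is normal, though it can also hold for some non-normal A.)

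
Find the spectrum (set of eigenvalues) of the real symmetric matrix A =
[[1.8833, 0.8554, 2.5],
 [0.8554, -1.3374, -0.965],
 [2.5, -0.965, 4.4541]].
sigma(A) ≈ {-2, 1, 6}

A is real symmetric, so its spectrum consists of real eigenvalues. Expanding the characteristic polynomial of the displayed matrix gives
  det(λ I - A) = p(λ) = λ^3 + (-5)λ^2 + (-8)λ + (12).
Solving p(λ) = 0 yields eigenvalues ≈ -2, 1, 6. (A is shown rounded to 4 decimals, so these recover the underlying integer eigenvalues to within that precision.)
Verification: the trace of A = 5 equals the sum of eigenvalues 5, and det(A) ≈ -12.0001 matches the eigenvalue product -12.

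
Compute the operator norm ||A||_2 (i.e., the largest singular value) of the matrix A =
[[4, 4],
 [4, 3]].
||A||_2 = sqrt((57 + sqrt(3185))/2) ≈ 7.5311 (= sqrt(largest eigenvalue of A^T A))

||A||_2 = sigma_max(A) = sqrt(lambda_max(A^T A)). Form the symmetric matrix M = A^T A =
[[32, 28],
 [28, 25]].
Its characteristic polynomial (trace, determinant of M give the coefficients) is
  p(λ) = det(λ I - M) = λ^2 - 57λ + 16.
For λ^2 - 57λ + 16 the discriminant is 3185. It is nonnegative but not a perfect square, so the roots are real and irrational: λ = (57 ± sqrt(3185))/2 ≈ 56.7179, 0.2821.
So the eigenvalues of A^T A are ≈ 0.2821, 56.7179 (all ≥ 0, as they must be for A^T A). The largest is λ_max = (57 + sqrt(3185))/2 ≈ 56.7179, hence ||A||_2 = sqrt(λ_max) = sqrt((57 + sqrt(3185))/2) ≈ 7.5311.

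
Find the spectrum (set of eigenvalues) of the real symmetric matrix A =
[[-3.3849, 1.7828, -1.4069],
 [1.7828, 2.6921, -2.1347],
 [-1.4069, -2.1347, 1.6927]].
sigma(A) ≈ {-4, 0, 5}

A is real symmetric, so its spectrum consists of real eigenvalues. Expanding the characteristic polynomial of the displayed matrix gives
  det(λ I - A) = p(λ) = λ^3 + (-1)λ^2 + (-20)λ + (0).
Solving p(λ) = 0 yields eigenvalues ≈ -4, 0, 5. (A is shown rounded to 4 decimals, so these recover the underlying integer eigenvalues to within that precision.)
Verification: the trace of A = 1 equals the sum of eigenvalues 1, and det(A) ≈ -0.0000 matches the eigenvalue product 0.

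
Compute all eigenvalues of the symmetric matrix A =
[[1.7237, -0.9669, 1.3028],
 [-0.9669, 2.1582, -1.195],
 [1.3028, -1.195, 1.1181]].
sigma(A) ≈ {0, 1, 4}

A is real symmetric, so its spectrum consists of real eigenvalues. Expanding the characteristic polynomial of the displayed matrix gives
  det(λ I - A) = p(λ) = λ^3 + (-5)λ^2 + (4)λ + (0).
Solving p(λ) = 0 yields eigenvalues ≈ 0, 1, 4. (A is shown rounded to 4 decimals, so these recover the underlying integer eigenvalues to within that precision.)
Verification: the trace of A = 5 equals the sum of eigenvalues 5, and det(A) ≈ 0.0002 matches the eigenvalue product 0.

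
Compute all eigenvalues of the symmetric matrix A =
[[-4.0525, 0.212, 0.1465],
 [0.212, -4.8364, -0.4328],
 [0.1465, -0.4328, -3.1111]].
sigma(A) ≈ {-5, -4, -3}

A is real symmetric, so its spectrum consists of real eigenvalues. Expanding the characteristic polynomial of the displayed matrix gives
  det(λ I - A) = p(λ) = λ^3 + (12)λ^2 + (47)λ + (60).
Solving p(λ) = 0 yields eigenvalues ≈ -5, -4, -3. (A is shown rounded to 4 decimals, so these recover the underlying integer eigenvalues to within that precision.)
Verification: the trace of A = -12 equals the sum of eigenvalues -12, and det(A) ≈ -60.0002 matches the eigenvalue product -60.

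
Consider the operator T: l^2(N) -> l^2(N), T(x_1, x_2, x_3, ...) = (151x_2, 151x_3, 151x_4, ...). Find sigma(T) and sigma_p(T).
sigma(T) = closed disk {z in C : |z| ≤ 151}; sigma_p(T) = open disk {z in C : |z| < 151}

Note T = 151·V where V is the unit left shift (V x)_k = x_{k+1}; so sigma(T) = 151·sigma(V) and ||T|| = 151||V||. ||T x||^2 = 22801sum_{k≥2} |x_k|^2 ≤ 22801||x||^2, with equality on {x : x_1 = 0}, so ||T|| = 151. For any lambda with |lambda| < 151, set r = lambda/151 (|r| < 1); the vector x = (1, r, r^2, ...) is in l^2 and satisfies T x = 151(r, r^2, ...) = lambda x, so lambda is an eigenvalue. On the boundary |lambda| = 151 the geometric series diverges, so no l^2 eigenvector exists, but these lambda lie in the approximate point spectrum. Hence sigma(T) is the closed disk of radius 151 and sigma_p(T) is the open disk.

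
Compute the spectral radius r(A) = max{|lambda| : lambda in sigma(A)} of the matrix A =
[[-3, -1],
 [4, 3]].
r(A) = sqrt(20)/2 ≈ 2.2361

The eigenvalues of A are the roots of its characteristic polynomial. With M = A (coefficients from the trace and determinant):
  p(λ) = det(λ I - M) = λ^2 - 5.
For λ^2 - 5 the discriminant is 20. It is nonnegative but not a perfect square, so the roots are real and irrational: λ = ± sqrt(20)/2 ≈ 2.2361, -2.2361.
Thus the eigenvalues (to 4 decimals) are 2.2361 (modulus 2.2361); -2.2361 (modulus 2.2361). The spectral radius is the largest modulus: r(A) = sqrt(20)/2 ≈ 2.2361. (Cross-check: r(A) ≤ ||A||_2 ≈ 5.8541; equality holds whenever A is normal, though it can also hold for some non-normal A.)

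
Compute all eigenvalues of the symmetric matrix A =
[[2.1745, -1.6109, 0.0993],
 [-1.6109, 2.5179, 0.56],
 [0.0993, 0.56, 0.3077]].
sigma(A) ≈ {0, 1, 4}

A is real symmetric, so its spectrum consists of real eigenvalues. Expanding the characteristic polynomial of the displayed matrix gives
  det(λ I - A) = p(λ) = λ^3 + (-5)λ^2 + (4)λ + (0).
Solving p(λ) = 0 yields eigenvalues ≈ 0, 1, 4. (A is shown rounded to 4 decimals, so these recover the underlying integer eigenvalues to within that precision.)
Verification: the trace of A = 5 equals the sum of eigenvalues 5, and det(A) ≈ 0.0003 matches the eigenvalue product 0.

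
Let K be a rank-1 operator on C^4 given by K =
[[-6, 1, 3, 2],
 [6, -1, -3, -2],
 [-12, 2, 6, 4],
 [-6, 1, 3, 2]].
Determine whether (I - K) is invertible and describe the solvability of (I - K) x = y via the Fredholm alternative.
(I - K) is singular (det(I - K) = 0, i.e. 1 ∈ sigma(K)). (I - K) x = y is solvable iff y ⊥ ker((I - K)^*) = span{(-6, 1, 3, 2)}, i.e. iff -6y_1 + y_2 + 3y_3 + 2y_4 = 0. When solvable, the solutions are x = y + c·(1, -1, 2, 1), c arbitrary (ker(I - K) = span{(1, -1, 2, 1)}, dimension 1).

K has rank 1, so it is an outer product K = u v^T: every row of K is a multiple of one row vector. Reading off the entries, u = (1, -1, 2, 1) and v = (-6, 1, 3, 2) (row i of K equals u_i·v^T). A rank-one matrix u v^T satisfies K u = u (v·u) and kills the (3)-dimensional subspace v^⊥, so its characteristic polynomial is lambda^3 (lambda - v·u) with v·u = tr K = 1. Hence the eigenvalues of I - K are 1 (multiplicity 3) and 1 - (1) = 0, so det(I - K) = 0. (Direct check: I - K =
[[7, -1, -3, -2],
 [-6, 2, 3, 2],
 [12, -2, -5, -4],
 [6, -1, -3, -1]]
has determinant 0.) So 1 is an eigenvalue of K and (I - K) is not invertible. The finite-dimensional Fredholm alternative says: either (I - K) is invertible, or ker(I - K) ≠ {0} and then range(I - K) = ker((I - K)^*)^⊥, with dim ker(I - K) = dim ker((I - K)^*). We are in the second case, so we need both kernels. Kernel of I - K: (I - K) u = u - u (v·u) = u - u = 0, so ker(I - K) = span{u} = span{(1, -1, 2, 1)} (it is exactly 1-dimensional because rank(I - K) = 3). Kernel of the adjoint: K is real, so (I - K)^* = I - K^T = I - v u^T, and (I - v u^T) v = v - v (u·v) = 0; hence ker((I - K)^*) = span{v} = span{(-6, 1, 3, 2)}. Therefore (I - K) x = y is solvable iff <y, v> = 0, i.e. iff -6y_1 + y_2 + 3y_3 + 2y_4 = 0. When this holds, K y = u (v·y) = 0, so (I - K) y = y and x = y is a particular solution; the full solution set is the line x = y + c·u = y + c·(1, -1, 2, 1), c ∈ C.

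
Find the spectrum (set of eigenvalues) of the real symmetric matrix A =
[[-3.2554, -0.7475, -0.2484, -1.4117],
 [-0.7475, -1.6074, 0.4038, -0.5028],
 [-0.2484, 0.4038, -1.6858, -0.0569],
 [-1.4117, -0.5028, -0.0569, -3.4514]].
sigma(A) ≈ {-5, -2, -1} (-2 with multiplicity 2)

A is real symmetric, so its spectrum consists of real eigenvalues. Expanding the characteristic polynomial of the displayed matrix gives
  det(λ I - A) = p(λ) = λ^4 + (10)λ^3 + (33)λ^2 + (44)λ + (19.9989).
Solving p(λ) = 0 yields eigenvalues ≈ -5, -2, -2, -1. (A is shown rounded to 4 decimals, so these recover the underlying integer eigenvalues to within that precision.)
Verification: the trace of A = -10 equals the sum of eigenvalues -10, and det(A) ≈ 19.9989 matches the eigenvalue product 20.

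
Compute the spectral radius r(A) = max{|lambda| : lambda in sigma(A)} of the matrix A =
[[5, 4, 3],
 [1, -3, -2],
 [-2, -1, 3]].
r(A) ≈ 4.5421

The eigenvalues of A are the roots of its characteristic polynomial. With M = A (coefficients from the trace, the sum of principal 2x2 minors, and det A):
  p(λ) = det(λ I - M) = λ^3 - 5λ^2 - 9λ + 72.
No integer candidate from the rational root theorem (±divisors of 72) is a root, so the roots are irrational. The cubic discriminant is Δ = -40707 < 0, so there is one real root and a complex-conjugate pair. p(-4) = -36 and p(-3) = 27 have opposite signs, so a root lies in (-4, -3); Newton's method refines it to λ ≈ -3.49. Dividing out (λ - (-3.49)) leaves approximately λ^2 - 8.49λ + 20.6303. For λ^2 - 8.49λ + 20.6303 the discriminant is -10.4408. It is negative, so the remaining roots are the complex-conjugate pair λ ≈ 4.245 ± 1.6156i. Their product equals the constant term, so |λ|^2 ≈ 20.6303 and |λ| ≈ 4.5421.
Thus the eigenvalues (to 4 decimals) are -3.49 (modulus 3.49); 4.245 ± 1.6156i (modulus 4.5421). The spectral radius is the largest modulus: r(A) ≈ 4.5421. (Cross-check: r(A) ≤ ||A||_2 ≈ 7.3801; equality holds whenever A is normal, though it can also hold for some non-normal A.)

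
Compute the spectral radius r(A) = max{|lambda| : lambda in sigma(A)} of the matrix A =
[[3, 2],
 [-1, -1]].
r(A) = (2 + sqrt(8))/2 ≈ 2.4142

The eigenvalues of A are the roots of its characteristic polynomial. With M = A (coefficients from the trace and determinant):
  p(λ) = det(λ I - M) = λ^2 - 2λ - 1.
For λ^2 - 2λ - 1 the discriminant is 8. It is nonnegative but not a perfect square, so the roots are real and irrational: λ = (2 ± sqrt(8))/2 ≈ 2.4142, -0.4142.
Thus the eigenvalues (to 4 decimals) are 2.4142 (modulus 2.4142); -0.4142 (modulus 0.4142). The spectral radius is the largest modulus: r(A) = (2 + sqrt(8))/2 ≈ 2.4142. (Cross-check: r(A) ≤ ||A||_2 ≈ 3.8643; equality holds whenever A is normal, though it can also hold for some non-normal A.)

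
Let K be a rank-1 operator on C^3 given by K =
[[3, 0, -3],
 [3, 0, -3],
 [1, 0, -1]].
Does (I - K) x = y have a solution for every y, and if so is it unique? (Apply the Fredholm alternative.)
(I - K) is invertible (det(I - K) = -1 ≠ 0), so for every y in C^3 the equation (I - K) x = y has a unique solution.

K has rank 1, so it is an outer product K = u v^T: every row of K is a multiple of one row vector. Reading off the entries, u = (3, 3, 1) and v = (1, 0, -1) (row i of K equals u_i·v^T). A rank-one matrix u v^T satisfies K u = u (v·u) and kills the (2)-dimensional subspace v^⊥, so its characteristic polynomial is lambda^2 (lambda - v·u) with v·u = tr K = 2. Hence the eigenvalues of I - K are 1 (multiplicity 2) and 1 - (2) = -1, so det(I - K) = -1. (Direct check: I - K =
[[-2, 0, 3],
 [-3, 1, 3],
 [-1, 0, 2]]
has determinant -1.) The finite-dimensional Fredholm alternative says: either (I - K) is invertible, or ker(I - K) ≠ {0} and then range(I - K) = ker((I - K)^*)^⊥, with dim ker(I - K) = dim ker((I - K)^*). Since det(I - K) ≠ 0, 1 is not an eigenvalue of K and ker(I - K) = {0}, so we are in the first case: for every y there is a unique x = (I - K)^(-1) y. Explicitly, by the Sherman–Morrison formula, (I - u v^T)^(-1) = I + u v^T/(1 - v·u), i.e. (I - K)^(-1) = I - K.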